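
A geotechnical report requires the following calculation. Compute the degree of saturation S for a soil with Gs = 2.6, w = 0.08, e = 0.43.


Using S = Gs * w / e
S = 2.6 * 0.08 / 0.43
S = 0.4837


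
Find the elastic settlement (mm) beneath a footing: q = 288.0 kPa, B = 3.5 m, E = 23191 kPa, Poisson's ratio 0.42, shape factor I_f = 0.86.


Using Se = q * B * (1 - nu^2) * I_f / E
1 - nu^2 = 1 - 0.42^2 = 0.8236
Se = 288.0 * 3.5 * 0.8236 * 0.86 / 23191
Se = 0.030786 m
Convert to mm: Se = 0.030786 * 1000 = 30.786 mm


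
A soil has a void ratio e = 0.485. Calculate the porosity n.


Result: 0.3266

Derivation:
Using the relation n = e / (1 + e)
n = 0.485 / (1 + 0.485)
n = 0.485 / 1.485
n = 0.3266


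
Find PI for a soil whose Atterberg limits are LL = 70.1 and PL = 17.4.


Result: 52.7

Derivation:
Using PI = LL - PL
PI = 70.1 - 17.4
PI = 52.7


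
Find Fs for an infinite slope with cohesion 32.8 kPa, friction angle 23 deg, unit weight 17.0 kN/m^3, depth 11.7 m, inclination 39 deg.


Result: 0.861

Derivation:
Using Fs = c / (gamma*H*sin(beta)*cos(beta)) + tan(phi)/tan(beta)
Cohesion contribution = 32.8 / (17.0*11.7*sin(39)*cos(39))
Cohesion contribution = 0.337182
Friction contribution = tan(23)/tan(39) = 0.524183
Fs = 0.337182 + 0.524183
Fs = 0.861


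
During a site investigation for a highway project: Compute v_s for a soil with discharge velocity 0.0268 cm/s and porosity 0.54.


Using v_s = v_d / n
v_s = 0.0268 / 0.54
v_s = 0.04963 cm/s


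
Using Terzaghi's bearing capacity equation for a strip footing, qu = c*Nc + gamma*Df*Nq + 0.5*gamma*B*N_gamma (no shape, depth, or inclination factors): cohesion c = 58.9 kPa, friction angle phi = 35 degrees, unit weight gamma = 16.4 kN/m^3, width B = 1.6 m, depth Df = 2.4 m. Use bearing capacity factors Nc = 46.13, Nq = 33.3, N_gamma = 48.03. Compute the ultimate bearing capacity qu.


Result: 4657.9 kPa

Derivation:
Compute qu = c*Nc + gamma*Df*Nq + 0.5*gamma*B*N_gamma
Term 1: 58.9 * 46.13 = 2717.057
Term 2: 16.4 * 2.4 * 33.3 = 1310.688
Term 3: 0.5 * 16.4 * 1.6 * 48.03 = 630.1536
qu = 2717.057 + 1310.688 + 630.1536
qu = 4657.9 kPa


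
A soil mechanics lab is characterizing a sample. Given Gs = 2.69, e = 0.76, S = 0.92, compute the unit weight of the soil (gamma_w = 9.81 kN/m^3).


Using gamma = gamma_w * (Gs + S*e) / (1 + e)
Numerator: Gs + S*e = 2.69 + 0.92*0.76 = 3.3892
Denominator: 1 + e = 1 + 0.76 = 1.76
gamma = 9.81 * 3.3892 / 1.76
gamma = 18.891 kN/m^3


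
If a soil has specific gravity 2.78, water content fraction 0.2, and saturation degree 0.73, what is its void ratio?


Using the relation e = Gs * w / S
e = 2.78 * 0.2 / 0.73
e = 0.7616


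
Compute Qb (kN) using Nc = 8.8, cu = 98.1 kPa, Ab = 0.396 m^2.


Using Qb = Nc * cu * Ab
Qb = 8.8 * 98.1 * 0.396
Qb = 341.86 kN


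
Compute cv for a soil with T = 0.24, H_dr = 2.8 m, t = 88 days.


Using cv = T * H_dr^2 / t
H_dr^2 = 2.8^2 = 7.84
cv = 0.24 * 7.84 / 88
cv = 0.02138 m^2/day


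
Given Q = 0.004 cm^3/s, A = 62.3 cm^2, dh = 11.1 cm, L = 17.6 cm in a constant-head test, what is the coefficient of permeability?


Compute hydraulic gradient:
i = dh / L = 11.1 / 17.6 = 0.630682
Then apply Darcy's law:
k = Q / (A * i)
k = 0.004 / (62.3 * 0.630682)
k = 0.004 / 39.2915
k = 0.000102 cm/s


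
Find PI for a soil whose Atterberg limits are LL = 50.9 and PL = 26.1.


Result: 24.8

Derivation:
Using PI = LL - PL
PI = 50.9 - 26.1
PI = 24.8


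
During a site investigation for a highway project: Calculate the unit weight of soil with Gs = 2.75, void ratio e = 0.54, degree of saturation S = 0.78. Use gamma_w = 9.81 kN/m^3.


Using gamma = gamma_w * (Gs + S*e) / (1 + e)
Numerator: Gs + S*e = 2.75 + 0.78*0.54 = 3.1712
Denominator: 1 + e = 1 + 0.54 = 1.54
gamma = 9.81 * 3.1712 / 1.54
gamma = 20.201 kN/m^3


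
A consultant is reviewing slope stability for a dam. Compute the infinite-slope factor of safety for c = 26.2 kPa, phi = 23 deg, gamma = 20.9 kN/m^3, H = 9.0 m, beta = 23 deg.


Using Fs = c / (gamma*H*sin(beta)*cos(beta)) + tan(phi)/tan(beta)
Cohesion contribution = 26.2 / (20.9*9.0*sin(23)*cos(23))
Cohesion contribution = 0.387265
Friction contribution = tan(23)/tan(23) = 1
Fs = 0.387265 + 1
Fs = 1.387


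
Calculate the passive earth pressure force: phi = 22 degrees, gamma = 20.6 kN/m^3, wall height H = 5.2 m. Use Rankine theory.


Compute passive earth pressure coefficient:
Kp = tan^2(45 + phi/2) = tan^2(56.0) = 2.197987
Compute passive force:
Pp = 0.5 * Kp * gamma * H^2
Pp = 0.5 * 2.197987 * 20.6 * 5.2^2
Pp = 612.17 kN/m


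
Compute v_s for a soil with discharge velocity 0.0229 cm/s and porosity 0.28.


Using v_s = v_d / n
v_s = 0.0229 / 0.28
v_s = 0.08179 cm/s


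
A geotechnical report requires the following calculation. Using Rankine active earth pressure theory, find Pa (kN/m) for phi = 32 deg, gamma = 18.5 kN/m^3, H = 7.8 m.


Result: 172.92 kN/m

Derivation:
Compute active earth pressure coefficient:
Ka = tan^2(45 - phi/2) = tan^2(29.0) = 0.307259
Compute active force:
Pa = 0.5 * Ka * gamma * H^2
Pa = 0.5 * 0.307259 * 18.5 * 7.8^2
Pa = 172.92 kN/m


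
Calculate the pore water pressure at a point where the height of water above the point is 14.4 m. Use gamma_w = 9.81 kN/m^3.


Using u = gamma_w * h_w
u = 9.81 * 14.4
u = 141.26 kPa


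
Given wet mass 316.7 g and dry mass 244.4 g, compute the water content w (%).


Result: 29.58 %

Derivation:
Using w = (m_wet - m_dry) / m_dry * 100
m_wet - m_dry = 316.7 - 244.4 = 72.3 g
w = 72.3 / 244.4 * 100
w = 29.58 %


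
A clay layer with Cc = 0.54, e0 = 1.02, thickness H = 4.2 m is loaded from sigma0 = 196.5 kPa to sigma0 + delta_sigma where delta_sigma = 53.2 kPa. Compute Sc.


Using Sc = Cc * H / (1 + e0) * log10((sigma0 + delta_sigma) / sigma0)
Stress ratio = (196.5 + 53.2) / 196.5 = 1.27074
log10(1.27074) = 0.104056
Cc * H / (1 + e0) = 0.54 * 4.2 / (1 + 1.02) = 1.12277
Sc = 1.12277 * 0.104056
Sc = 0.1168 m


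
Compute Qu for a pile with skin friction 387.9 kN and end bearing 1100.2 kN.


Using Qu = Qf + Qb
Qu = 387.9 + 1100.2
Qu = 1488.1 kN


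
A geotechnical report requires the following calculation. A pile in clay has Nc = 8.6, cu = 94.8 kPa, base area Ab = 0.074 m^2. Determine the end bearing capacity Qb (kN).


Using Qb = Nc * cu * Ab
Qb = 8.6 * 94.8 * 0.074
Qb = 60.33 kN


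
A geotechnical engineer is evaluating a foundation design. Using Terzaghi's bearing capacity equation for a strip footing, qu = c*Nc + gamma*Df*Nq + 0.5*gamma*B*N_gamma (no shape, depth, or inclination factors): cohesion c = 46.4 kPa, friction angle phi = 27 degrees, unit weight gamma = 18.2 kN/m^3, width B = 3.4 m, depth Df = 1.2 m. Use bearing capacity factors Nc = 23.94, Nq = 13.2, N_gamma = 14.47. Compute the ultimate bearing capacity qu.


Compute qu = c*Nc + gamma*Df*Nq + 0.5*gamma*B*N_gamma
Term 1: 46.4 * 23.94 = 1110.816
Term 2: 18.2 * 1.2 * 13.2 = 288.288
Term 3: 0.5 * 18.2 * 3.4 * 14.47 = 447.7018
qu = 1110.816 + 288.288 + 447.7018
qu = 1846.81 kPa


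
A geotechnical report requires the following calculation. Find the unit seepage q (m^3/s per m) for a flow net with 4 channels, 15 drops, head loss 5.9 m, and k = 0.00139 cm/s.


Convert k to m/s for unit consistency with H:
k = 0.00139 cm/s = 0.00139 / 100 m/s = 1.39e-05 m/s
Using q = k * H * Nf / Nd
Nf / Nd = 4 / 15 = 0.2667
q = 1.39e-05 * 5.9 * 0.2667
q = 2.187e-05 m^3/s per m


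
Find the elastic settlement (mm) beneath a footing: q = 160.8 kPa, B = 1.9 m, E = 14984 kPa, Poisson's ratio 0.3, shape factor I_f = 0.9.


Using Se = q * B * (1 - nu^2) * I_f / E
1 - nu^2 = 1 - 0.3^2 = 0.91
Se = 160.8 * 1.9 * 0.91 * 0.9 / 14984
Se = 0.016699 m
Convert to mm: Se = 0.016699 * 1000 = 16.699 mm


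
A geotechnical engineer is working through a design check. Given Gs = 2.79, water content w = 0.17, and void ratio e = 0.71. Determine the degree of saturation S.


Using S = Gs * w / e
S = 2.79 * 0.17 / 0.71
S = 0.668


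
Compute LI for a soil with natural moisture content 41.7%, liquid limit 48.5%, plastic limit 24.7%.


First compute the plasticity index:
PI = LL - PL = 48.5 - 24.7 = 23.8
Then compute the liquidity index:
LI = (w - PL) / PI
LI = (41.7 - 24.7) / 23.8
LI = 0.714


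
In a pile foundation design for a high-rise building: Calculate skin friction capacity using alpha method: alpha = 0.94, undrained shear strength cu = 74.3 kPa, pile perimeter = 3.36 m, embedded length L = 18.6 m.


Result: 4364.85 kN

Derivation:
Using Qs = alpha * cu * perimeter * L
Qs = 0.94 * 74.3 * 3.36 * 18.6
Qs = 4364.85 kN


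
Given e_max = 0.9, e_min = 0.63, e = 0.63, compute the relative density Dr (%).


Using Dr = (e_max - e) / (e_max - e_min) * 100
e_max - e = 0.9 - 0.63 = 0.27
e_max - e_min = 0.9 - 0.63 = 0.27
Dr = 0.27 / 0.27 * 100
Dr = 100.0 %


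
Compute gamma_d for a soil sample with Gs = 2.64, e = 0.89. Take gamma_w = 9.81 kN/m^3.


Result: 13.703 kN/m^3

Derivation:
Using gamma_d = Gs * gamma_w / (1 + e)
gamma_d = 2.64 * 9.81 / (1 + 0.89)
gamma_d = 2.64 * 9.81 / 1.89
gamma_d = 13.703 kN/m^3


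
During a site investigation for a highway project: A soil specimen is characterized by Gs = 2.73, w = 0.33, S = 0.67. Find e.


Result: 1.3446

Derivation:
Using the relation e = Gs * w / S
e = 2.73 * 0.33 / 0.67
e = 1.3446


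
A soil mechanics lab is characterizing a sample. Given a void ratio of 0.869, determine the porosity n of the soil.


Using the relation n = e / (1 + e)
n = 0.869 / (1 + 0.869)
n = 0.869 / 1.869
n = 0.465


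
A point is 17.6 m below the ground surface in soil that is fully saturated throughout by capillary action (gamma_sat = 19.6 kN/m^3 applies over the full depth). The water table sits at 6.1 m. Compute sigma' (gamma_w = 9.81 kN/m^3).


Total stress = gamma_sat * depth
sigma = 19.6 * 17.6 = 344.96 kPa
Pore water pressure u = gamma_w * (depth - d_wt)
u = 9.81 * (17.6 - 6.1) = 112.815 kPa
Effective stress = sigma - u
sigma' = 344.96 - 112.815 = 232.15 kPa


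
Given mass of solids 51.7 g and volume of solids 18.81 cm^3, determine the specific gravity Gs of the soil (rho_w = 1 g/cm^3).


Result: 2.749

Derivation:
Using Gs = m_s / (V_s * rho_w)
Since rho_w = 1 g/cm^3:
Gs = 51.7 / 18.81
Gs = 2.749


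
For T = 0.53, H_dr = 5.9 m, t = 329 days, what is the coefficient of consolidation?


Result: 0.05608 m^2/day

Derivation:
Using cv = T * H_dr^2 / t
H_dr^2 = 5.9^2 = 34.81
cv = 0.53 * 34.81 / 329
cv = 0.05608 m^2/day


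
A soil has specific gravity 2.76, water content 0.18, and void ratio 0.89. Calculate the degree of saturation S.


Using S = Gs * w / e
S = 2.76 * 0.18 / 0.89
S = 0.5582


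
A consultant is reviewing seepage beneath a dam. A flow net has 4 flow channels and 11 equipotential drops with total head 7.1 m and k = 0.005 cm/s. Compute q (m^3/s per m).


Convert k to m/s for unit consistency with H:
k = 0.005 cm/s = 0.005 / 100 m/s = 5e-05 m/s
Using q = k * H * Nf / Nd
Nf / Nd = 4 / 11 = 0.3636
q = 5e-05 * 7.1 * 0.3636
q = 0.0001291 m^3/s per m


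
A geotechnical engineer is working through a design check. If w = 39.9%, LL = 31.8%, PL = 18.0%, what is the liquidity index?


First compute the plasticity index:
PI = LL - PL = 31.8 - 18.0 = 13.8
Then compute the liquidity index:
LI = (w - PL) / PI
LI = (39.9 - 18.0) / 13.8
LI = 1.587


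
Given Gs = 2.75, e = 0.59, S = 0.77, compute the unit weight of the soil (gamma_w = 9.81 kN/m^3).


Using gamma = gamma_w * (Gs + S*e) / (1 + e)
Numerator: Gs + S*e = 2.75 + 0.77*0.59 = 3.2043
Denominator: 1 + e = 1 + 0.59 = 1.59
gamma = 9.81 * 3.2043 / 1.59
gamma = 19.77 kN/m^3


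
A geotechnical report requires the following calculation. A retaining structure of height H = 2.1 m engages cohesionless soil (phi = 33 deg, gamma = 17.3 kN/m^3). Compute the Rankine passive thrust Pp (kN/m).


Result: 129.4 kN/m

Derivation:
Compute passive earth pressure coefficient:
Kp = tan^2(45 + phi/2) = tan^2(61.5) = 3.39212
Compute passive force:
Pp = 0.5 * Kp * gamma * H^2
Pp = 0.5 * 3.39212 * 17.3 * 2.1^2
Pp = 129.4 kN/m


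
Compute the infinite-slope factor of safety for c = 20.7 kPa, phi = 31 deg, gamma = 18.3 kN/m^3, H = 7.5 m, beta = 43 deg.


Result: 0.947

Derivation:
Using Fs = c / (gamma*H*sin(beta)*cos(beta)) + tan(phi)/tan(beta)
Cohesion contribution = 20.7 / (18.3*7.5*sin(43)*cos(43))
Cohesion contribution = 0.302376
Friction contribution = tan(31)/tan(43) = 0.644344
Fs = 0.302376 + 0.644344
Fs = 0.947


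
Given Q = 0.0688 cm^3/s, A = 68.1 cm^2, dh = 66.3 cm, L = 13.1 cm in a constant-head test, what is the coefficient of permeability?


Result: 0.0002 cm/s

Derivation:
Compute hydraulic gradient:
i = dh / L = 66.3 / 13.1 = 5.06107
Then apply Darcy's law:
k = Q / (A * i)
k = 0.0688 / (68.1 * 5.06107)
k = 0.0688 / 344.659
k = 0.0002 cm/s


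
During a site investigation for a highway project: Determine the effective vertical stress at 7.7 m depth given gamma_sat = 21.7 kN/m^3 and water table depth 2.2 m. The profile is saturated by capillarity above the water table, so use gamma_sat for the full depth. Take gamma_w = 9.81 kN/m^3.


Total stress = gamma_sat * depth
sigma = 21.7 * 7.7 = 167.09 kPa
Pore water pressure u = gamma_w * (depth - d_wt)
u = 9.81 * (7.7 - 2.2) = 53.955 kPa
Effective stress = sigma - u
sigma' = 167.09 - 53.955 = 113.14 kPa


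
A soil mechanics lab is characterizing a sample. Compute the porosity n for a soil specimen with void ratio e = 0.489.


Using the relation n = e / (1 + e)
n = 0.489 / (1 + 0.489)
n = 0.489 / 1.489
n = 0.3284


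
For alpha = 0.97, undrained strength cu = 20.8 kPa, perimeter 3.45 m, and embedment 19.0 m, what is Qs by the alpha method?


Using Qs = alpha * cu * perimeter * L
Qs = 0.97 * 20.8 * 3.45 * 19.0
Qs = 1322.54 kN


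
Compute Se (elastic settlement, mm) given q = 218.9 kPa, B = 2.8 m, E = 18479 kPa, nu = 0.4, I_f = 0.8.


Using Se = q * B * (1 - nu^2) * I_f / E
1 - nu^2 = 1 - 0.4^2 = 0.84
Se = 218.9 * 2.8 * 0.84 * 0.8 / 18479
Se = 0.022289 m
Convert to mm: Se = 0.022289 * 1000 = 22.289 mm


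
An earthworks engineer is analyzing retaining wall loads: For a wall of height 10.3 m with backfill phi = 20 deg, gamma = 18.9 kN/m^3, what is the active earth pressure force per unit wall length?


Compute active earth pressure coefficient:
Ka = tan^2(45 - phi/2) = tan^2(35.0) = 0.490291
Compute active force:
Pa = 0.5 * Ka * gamma * H^2
Pa = 0.5 * 0.490291 * 18.9 * 10.3^2
Pa = 491.54 kN/m


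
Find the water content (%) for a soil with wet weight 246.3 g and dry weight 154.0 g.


Using w = (m_wet - m_dry) / m_dry * 100
m_wet - m_dry = 246.3 - 154.0 = 92.3 g
w = 92.3 / 154.0 * 100
w = 59.94 %


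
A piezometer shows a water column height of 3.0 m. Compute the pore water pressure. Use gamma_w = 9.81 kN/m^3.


Using u = gamma_w * h_w
u = 9.81 * 3.0
u = 29.43 kPa


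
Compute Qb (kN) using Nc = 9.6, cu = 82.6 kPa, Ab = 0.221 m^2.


Result: 175.24 kN

Derivation:
Using Qb = Nc * cu * Ab
Qb = 9.6 * 82.6 * 0.221
Qb = 175.24 kN


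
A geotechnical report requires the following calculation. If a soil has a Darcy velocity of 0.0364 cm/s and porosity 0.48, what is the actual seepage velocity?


Result: 0.07583 cm/s

Derivation:
Using v_s = v_d / n
v_s = 0.0364 / 0.48
v_s = 0.07583 cm/s


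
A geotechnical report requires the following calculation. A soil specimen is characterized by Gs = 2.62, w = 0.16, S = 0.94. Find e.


Using the relation e = Gs * w / S
e = 2.62 * 0.16 / 0.94
e = 0.446


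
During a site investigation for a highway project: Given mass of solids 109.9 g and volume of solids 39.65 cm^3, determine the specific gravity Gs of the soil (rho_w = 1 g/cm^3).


Result: 2.772

Derivation:
Using Gs = m_s / (V_s * rho_w)
Since rho_w = 1 g/cm^3:
Gs = 109.9 / 39.65
Gs = 2.772


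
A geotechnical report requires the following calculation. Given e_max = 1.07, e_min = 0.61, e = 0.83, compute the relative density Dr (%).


Using Dr = (e_max - e) / (e_max - e_min) * 100
e_max - e = 1.07 - 0.83 = 0.24
e_max - e_min = 1.07 - 0.61 = 0.46
Dr = 0.24 / 0.46 * 100
Dr = 52.17 %


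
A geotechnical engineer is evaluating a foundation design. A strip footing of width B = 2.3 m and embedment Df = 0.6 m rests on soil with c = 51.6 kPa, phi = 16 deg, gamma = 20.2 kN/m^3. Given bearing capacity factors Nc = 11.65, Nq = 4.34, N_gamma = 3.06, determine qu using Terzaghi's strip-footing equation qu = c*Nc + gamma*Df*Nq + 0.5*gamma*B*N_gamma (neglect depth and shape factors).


Result: 724.82 kPa

Derivation:
Compute qu = c*Nc + gamma*Df*Nq + 0.5*gamma*B*N_gamma
Term 1: 51.6 * 11.65 = 601.14
Term 2: 20.2 * 0.6 * 4.34 = 52.6008
Term 3: 0.5 * 20.2 * 2.3 * 3.06 = 71.0838
qu = 601.14 + 52.6008 + 71.0838
qu = 724.82 kPa


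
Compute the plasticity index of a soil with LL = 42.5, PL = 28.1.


Result: 14.4

Derivation:
Using PI = LL - PL
PI = 42.5 - 28.1
PI = 14.4


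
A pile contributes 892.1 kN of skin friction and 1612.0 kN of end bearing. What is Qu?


Using Qu = Qf + Qb
Qu = 892.1 + 1612.0
Qu = 2504.1 kN


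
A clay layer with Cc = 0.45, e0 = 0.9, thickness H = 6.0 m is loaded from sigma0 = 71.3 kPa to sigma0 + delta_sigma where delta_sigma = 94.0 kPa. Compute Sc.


Using Sc = Cc * H / (1 + e0) * log10((sigma0 + delta_sigma) / sigma0)
Stress ratio = (71.3 + 94.0) / 71.3 = 2.31837
log10(2.31837) = 0.365183
Cc * H / (1 + e0) = 0.45 * 6.0 / (1 + 0.9) = 1.42105
Sc = 1.42105 * 0.365183
Sc = 0.5189 m


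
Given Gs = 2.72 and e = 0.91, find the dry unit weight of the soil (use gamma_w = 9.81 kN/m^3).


Result: 13.97 kN/m^3

Derivation:
Using gamma_d = Gs * gamma_w / (1 + e)
gamma_d = 2.72 * 9.81 / (1 + 0.91)
gamma_d = 2.72 * 9.81 / 1.91
gamma_d = 13.97 kN/m^3


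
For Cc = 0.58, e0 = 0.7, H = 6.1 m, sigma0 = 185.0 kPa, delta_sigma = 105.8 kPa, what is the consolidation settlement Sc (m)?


Using Sc = Cc * H / (1 + e0) * log10((sigma0 + delta_sigma) / sigma0)
Stress ratio = (185.0 + 105.8) / 185.0 = 1.57189
log10(1.57189) = 0.196423
Cc * H / (1 + e0) = 0.58 * 6.1 / (1 + 0.7) = 2.08118
Sc = 2.08118 * 0.196423
Sc = 0.4088 m


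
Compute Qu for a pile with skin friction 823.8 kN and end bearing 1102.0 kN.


Using Qu = Qf + Qb
Qu = 823.8 + 1102.0
Qu = 1925.8 kN


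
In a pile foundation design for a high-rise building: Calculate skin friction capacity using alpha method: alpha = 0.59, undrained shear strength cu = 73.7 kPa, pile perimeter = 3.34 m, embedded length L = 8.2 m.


Using Qs = alpha * cu * perimeter * L
Qs = 0.59 * 73.7 * 3.34 * 8.2
Qs = 1190.91 kN


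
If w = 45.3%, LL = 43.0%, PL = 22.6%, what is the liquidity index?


First compute the plasticity index:
PI = LL - PL = 43.0 - 22.6 = 20.4
Then compute the liquidity index:
LI = (w - PL) / PI
LI = (45.3 - 22.6) / 20.4
LI = 1.113


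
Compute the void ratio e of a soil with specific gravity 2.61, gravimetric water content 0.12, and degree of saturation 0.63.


Using the relation e = Gs * w / S
e = 2.61 * 0.12 / 0.63
e = 0.4971


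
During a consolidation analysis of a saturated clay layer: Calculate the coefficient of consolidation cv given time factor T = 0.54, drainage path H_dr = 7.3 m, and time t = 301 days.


Result: 0.0956 m^2/day

Derivation:
Using cv = T * H_dr^2 / t
H_dr^2 = 7.3^2 = 53.29
cv = 0.54 * 53.29 / 301
cv = 0.0956 m^2/day


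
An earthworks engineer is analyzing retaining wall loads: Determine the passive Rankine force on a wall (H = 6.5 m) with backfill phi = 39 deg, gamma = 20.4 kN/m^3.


Compute passive earth pressure coefficient:
Kp = tan^2(45 + phi/2) = tan^2(64.5) = 4.395495
Compute passive force:
Pp = 0.5 * Kp * gamma * H^2
Pp = 0.5 * 4.395495 * 20.4 * 6.5^2
Pp = 1894.24 kN/m


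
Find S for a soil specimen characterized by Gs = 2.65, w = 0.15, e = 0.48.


Using S = Gs * w / e
S = 2.65 * 0.15 / 0.48
S = 0.8281


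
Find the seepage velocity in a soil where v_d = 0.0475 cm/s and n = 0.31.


Using v_s = v_d / n
v_s = 0.0475 / 0.31
v_s = 0.15323 cm/s


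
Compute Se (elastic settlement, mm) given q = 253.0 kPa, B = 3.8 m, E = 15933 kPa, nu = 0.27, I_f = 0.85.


Result: 47.55 mm

Derivation:
Using Se = q * B * (1 - nu^2) * I_f / E
1 - nu^2 = 1 - 0.27^2 = 0.9271
Se = 253.0 * 3.8 * 0.9271 * 0.85 / 15933
Se = 0.047550 m
Convert to mm: Se = 0.047550 * 1000 = 47.55 mm


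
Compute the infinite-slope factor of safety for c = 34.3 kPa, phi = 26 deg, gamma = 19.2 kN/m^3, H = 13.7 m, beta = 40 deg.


Using Fs = c / (gamma*H*sin(beta)*cos(beta)) + tan(phi)/tan(beta)
Cohesion contribution = 34.3 / (19.2*13.7*sin(40)*cos(40))
Cohesion contribution = 0.26482
Friction contribution = tan(26)/tan(40) = 0.581257
Fs = 0.26482 + 0.581257
Fs = 0.846


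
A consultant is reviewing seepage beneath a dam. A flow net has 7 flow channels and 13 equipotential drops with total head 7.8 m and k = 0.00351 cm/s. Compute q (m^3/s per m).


Convert k to m/s for unit consistency with H:
k = 0.00351 cm/s = 0.00351 / 100 m/s = 3.51e-05 m/s
Using q = k * H * Nf / Nd
Nf / Nd = 7 / 13 = 0.5385
q = 3.51e-05 * 7.8 * 0.5385
q = 0.0001474 m^3/s per m


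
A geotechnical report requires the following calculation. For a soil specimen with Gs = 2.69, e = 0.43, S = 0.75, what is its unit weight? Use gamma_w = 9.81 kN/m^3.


Using gamma = gamma_w * (Gs + S*e) / (1 + e)
Numerator: Gs + S*e = 2.69 + 0.75*0.43 = 3.0125
Denominator: 1 + e = 1 + 0.43 = 1.43
gamma = 9.81 * 3.0125 / 1.43
gamma = 20.666 kN/m^3


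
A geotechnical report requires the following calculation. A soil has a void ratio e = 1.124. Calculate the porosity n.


Using the relation n = e / (1 + e)
n = 1.124 / (1 + 1.124)
n = 1.124 / 2.124
n = 0.5292


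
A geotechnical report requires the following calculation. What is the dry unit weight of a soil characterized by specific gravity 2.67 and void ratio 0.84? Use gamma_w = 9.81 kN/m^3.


Result: 14.235 kN/m^3

Derivation:
Using gamma_d = Gs * gamma_w / (1 + e)
gamma_d = 2.67 * 9.81 / (1 + 0.84)
gamma_d = 2.67 * 9.81 / 1.84
gamma_d = 14.235 kN/m^3


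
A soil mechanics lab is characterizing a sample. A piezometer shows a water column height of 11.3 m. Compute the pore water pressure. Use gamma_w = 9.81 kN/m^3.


Result: 110.85 kPa

Derivation:
Using u = gamma_w * h_w
u = 9.81 * 11.3
u = 110.85 kPa


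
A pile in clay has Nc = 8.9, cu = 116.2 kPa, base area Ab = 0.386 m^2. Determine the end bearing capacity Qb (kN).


Using Qb = Nc * cu * Ab
Qb = 8.9 * 116.2 * 0.386
Qb = 399.19 kN


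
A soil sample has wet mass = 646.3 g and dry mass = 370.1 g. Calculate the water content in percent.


Using w = (m_wet - m_dry) / m_dry * 100
m_wet - m_dry = 646.3 - 370.1 = 276.2 g
w = 276.2 / 370.1 * 100
w = 74.63 %


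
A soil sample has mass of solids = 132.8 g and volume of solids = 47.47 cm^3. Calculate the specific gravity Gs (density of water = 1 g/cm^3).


Using Gs = m_s / (V_s * rho_w)
Since rho_w = 1 g/cm^3:
Gs = 132.8 / 47.47
Gs = 2.798


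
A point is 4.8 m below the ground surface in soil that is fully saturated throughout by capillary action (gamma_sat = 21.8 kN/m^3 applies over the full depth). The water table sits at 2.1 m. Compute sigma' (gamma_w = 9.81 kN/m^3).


Total stress = gamma_sat * depth
sigma = 21.8 * 4.8 = 104.64 kPa
Pore water pressure u = gamma_w * (depth - d_wt)
u = 9.81 * (4.8 - 2.1) = 26.487 kPa
Effective stress = sigma - u
sigma' = 104.64 - 26.487 = 78.15 kPa


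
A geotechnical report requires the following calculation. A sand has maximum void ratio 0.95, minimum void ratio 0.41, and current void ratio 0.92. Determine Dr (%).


Using Dr = (e_max - e) / (e_max - e_min) * 100
e_max - e = 0.95 - 0.92 = 0.03
e_max - e_min = 0.95 - 0.41 = 0.54
Dr = 0.03 / 0.54 * 100
Dr = 5.56 %


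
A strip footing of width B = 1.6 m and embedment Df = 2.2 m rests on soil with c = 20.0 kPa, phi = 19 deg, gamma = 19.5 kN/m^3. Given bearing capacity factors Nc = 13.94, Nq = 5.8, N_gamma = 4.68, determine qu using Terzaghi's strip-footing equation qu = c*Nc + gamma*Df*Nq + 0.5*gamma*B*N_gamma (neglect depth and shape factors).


Result: 600.63 kPa

Derivation:
Compute qu = c*Nc + gamma*Df*Nq + 0.5*gamma*B*N_gamma
Term 1: 20.0 * 13.94 = 278.8
Term 2: 19.5 * 2.2 * 5.8 = 248.82
Term 3: 0.5 * 19.5 * 1.6 * 4.68 = 73.008
qu = 278.8 + 248.82 + 73.008
qu = 600.63 kPa


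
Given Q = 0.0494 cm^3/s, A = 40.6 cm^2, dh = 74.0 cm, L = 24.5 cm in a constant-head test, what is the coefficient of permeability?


Compute hydraulic gradient:
i = dh / L = 74.0 / 24.5 = 3.02041
Then apply Darcy's law:
k = Q / (A * i)
k = 0.0494 / (40.6 * 3.02041)
k = 0.0494 / 122.629
k = 0.000403 cm/s


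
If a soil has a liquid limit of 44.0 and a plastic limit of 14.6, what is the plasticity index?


Result: 29.4

Derivation:
Using PI = LL - PL
PI = 44.0 - 14.6
PI = 29.4


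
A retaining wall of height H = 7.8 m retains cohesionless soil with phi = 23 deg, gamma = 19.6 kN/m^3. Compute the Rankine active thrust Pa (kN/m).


Compute active earth pressure coefficient:
Ka = tan^2(45 - phi/2) = tan^2(33.5) = 0.438092
Compute active force:
Pa = 0.5 * Ka * gamma * H^2
Pa = 0.5 * 0.438092 * 19.6 * 7.8^2
Pa = 261.2 kN/m


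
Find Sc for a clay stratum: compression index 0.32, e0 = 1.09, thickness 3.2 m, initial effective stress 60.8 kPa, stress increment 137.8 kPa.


Using Sc = Cc * H / (1 + e0) * log10((sigma0 + delta_sigma) / sigma0)
Stress ratio = (60.8 + 137.8) / 60.8 = 3.26645
log10(3.26645) = 0.514076
Cc * H / (1 + e0) = 0.32 * 3.2 / (1 + 1.09) = 0.489952
Sc = 0.489952 * 0.514076
Sc = 0.2519 m


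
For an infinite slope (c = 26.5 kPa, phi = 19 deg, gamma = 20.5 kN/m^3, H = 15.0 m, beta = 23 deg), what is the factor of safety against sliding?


Using Fs = c / (gamma*H*sin(beta)*cos(beta)) + tan(phi)/tan(beta)
Cohesion contribution = 26.5 / (20.5*15.0*sin(23)*cos(23))
Cohesion contribution = 0.239605
Friction contribution = tan(19)/tan(23) = 0.811185
Fs = 0.239605 + 0.811185
Fs = 1.051


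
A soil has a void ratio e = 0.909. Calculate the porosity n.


Result: 0.4762

Derivation:
Using the relation n = e / (1 + e)
n = 0.909 / (1 + 0.909)
n = 0.909 / 1.909
n = 0.4762


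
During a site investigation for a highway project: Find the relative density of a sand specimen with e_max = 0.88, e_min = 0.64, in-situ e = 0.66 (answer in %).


Using Dr = (e_max - e) / (e_max - e_min) * 100
e_max - e = 0.88 - 0.66 = 0.22
e_max - e_min = 0.88 - 0.64 = 0.24
Dr = 0.22 / 0.24 * 100
Dr = 91.67 %


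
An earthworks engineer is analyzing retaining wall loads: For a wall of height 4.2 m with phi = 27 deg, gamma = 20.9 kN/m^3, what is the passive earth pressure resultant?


Compute passive earth pressure coefficient:
Kp = tan^2(45 + phi/2) = tan^2(58.5) = 2.66294
Compute passive force:
Pp = 0.5 * Kp * gamma * H^2
Pp = 0.5 * 2.66294 * 20.9 * 4.2^2
Pp = 490.88 kN/m


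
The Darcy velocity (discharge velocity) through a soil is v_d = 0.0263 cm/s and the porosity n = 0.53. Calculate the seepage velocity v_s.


Result: 0.04962 cm/s

Derivation:
Using v_s = v_d / n
v_s = 0.0263 / 0.53
v_s = 0.04962 cm/s


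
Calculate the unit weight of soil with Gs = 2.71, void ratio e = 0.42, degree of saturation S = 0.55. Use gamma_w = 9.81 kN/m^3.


Result: 20.318 kN/m^3

Derivation:
Using gamma = gamma_w * (Gs + S*e) / (1 + e)
Numerator: Gs + S*e = 2.71 + 0.55*0.42 = 2.941
Denominator: 1 + e = 1 + 0.42 = 1.42
gamma = 9.81 * 2.941 / 1.42
gamma = 20.318 kN/m^3


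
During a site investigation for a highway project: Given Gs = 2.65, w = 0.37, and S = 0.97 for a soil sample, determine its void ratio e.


Result: 1.0108

Derivation:
Using the relation e = Gs * w / S
e = 2.65 * 0.37 / 0.97
e = 1.0108


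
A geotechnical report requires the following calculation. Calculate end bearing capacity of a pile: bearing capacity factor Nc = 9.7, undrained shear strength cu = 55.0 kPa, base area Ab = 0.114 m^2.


Using Qb = Nc * cu * Ab
Qb = 9.7 * 55.0 * 0.114
Qb = 60.82 kN


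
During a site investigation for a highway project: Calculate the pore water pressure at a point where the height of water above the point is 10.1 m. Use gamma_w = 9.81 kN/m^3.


Using u = gamma_w * h_w
u = 9.81 * 10.1
u = 99.08 kPa


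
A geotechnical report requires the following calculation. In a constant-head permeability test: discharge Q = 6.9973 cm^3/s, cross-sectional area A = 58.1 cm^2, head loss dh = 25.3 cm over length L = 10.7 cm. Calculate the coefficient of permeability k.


Compute hydraulic gradient:
i = dh / L = 25.3 / 10.7 = 2.36449
Then apply Darcy's law:
k = Q / (A * i)
k = 6.9973 / (58.1 * 2.36449)
k = 6.9973 / 137.377
k = 0.050935 cm/s


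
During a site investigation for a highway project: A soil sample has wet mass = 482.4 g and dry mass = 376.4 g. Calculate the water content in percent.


Using w = (m_wet - m_dry) / m_dry * 100
m_wet - m_dry = 482.4 - 376.4 = 106.0 g
w = 106.0 / 376.4 * 100
w = 28.16 %


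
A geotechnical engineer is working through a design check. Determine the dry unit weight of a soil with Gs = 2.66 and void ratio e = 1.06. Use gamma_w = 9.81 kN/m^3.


Using gamma_d = Gs * gamma_w / (1 + e)
gamma_d = 2.66 * 9.81 / (1 + 1.06)
gamma_d = 2.66 * 9.81 / 2.06
gamma_d = 12.667 kN/m^3


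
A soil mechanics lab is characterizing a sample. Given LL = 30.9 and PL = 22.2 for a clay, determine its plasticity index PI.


Result: 8.7

Derivation:
Using PI = LL - PL
PI = 30.9 - 22.2
PI = 8.7


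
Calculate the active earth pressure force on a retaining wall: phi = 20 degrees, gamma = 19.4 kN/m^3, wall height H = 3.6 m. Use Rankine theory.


Compute active earth pressure coefficient:
Ka = tan^2(45 - phi/2) = tan^2(35.0) = 0.490291
Compute active force:
Pa = 0.5 * Ka * gamma * H^2
Pa = 0.5 * 0.490291 * 19.4 * 3.6^2
Pa = 61.64 kN/m


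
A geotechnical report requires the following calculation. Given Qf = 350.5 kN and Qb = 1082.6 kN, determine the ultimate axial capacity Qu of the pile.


Result: 1433.1 kN

Derivation:
Using Qu = Qf + Qb
Qu = 350.5 + 1082.6
Qu = 1433.1 kN


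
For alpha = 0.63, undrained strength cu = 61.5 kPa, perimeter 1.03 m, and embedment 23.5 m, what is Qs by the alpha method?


Result: 937.82 kN

Derivation:
Using Qs = alpha * cu * perimeter * L
Qs = 0.63 * 61.5 * 1.03 * 23.5
Qs = 937.82 kN


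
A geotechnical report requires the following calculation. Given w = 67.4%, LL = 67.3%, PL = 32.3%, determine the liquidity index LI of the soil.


Result: 1.003

Derivation:
First compute the plasticity index:
PI = LL - PL = 67.3 - 32.3 = 35.0
Then compute the liquidity index:
LI = (w - PL) / PI
LI = (67.4 - 32.3) / 35.0
LI = 1.003


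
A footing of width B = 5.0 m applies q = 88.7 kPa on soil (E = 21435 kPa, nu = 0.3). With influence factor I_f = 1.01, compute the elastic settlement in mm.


Using Se = q * B * (1 - nu^2) * I_f / E
1 - nu^2 = 1 - 0.3^2 = 0.91
Se = 88.7 * 5.0 * 0.91 * 1.01 / 21435
Se = 0.019017 m
Convert to mm: Se = 0.019017 * 1000 = 19.017 mm


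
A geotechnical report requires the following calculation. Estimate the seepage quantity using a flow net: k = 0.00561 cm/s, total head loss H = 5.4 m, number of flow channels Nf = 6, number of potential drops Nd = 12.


Convert k to m/s for unit consistency with H:
k = 0.00561 cm/s = 0.00561 / 100 m/s = 5.61e-05 m/s
Using q = k * H * Nf / Nd
Nf / Nd = 6 / 12 = 0.5
q = 5.61e-05 * 5.4 * 0.5
q = 0.0001515 m^3/s per m


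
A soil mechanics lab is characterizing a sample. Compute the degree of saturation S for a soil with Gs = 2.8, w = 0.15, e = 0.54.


Using S = Gs * w / e
S = 2.8 * 0.15 / 0.54
S = 0.7778


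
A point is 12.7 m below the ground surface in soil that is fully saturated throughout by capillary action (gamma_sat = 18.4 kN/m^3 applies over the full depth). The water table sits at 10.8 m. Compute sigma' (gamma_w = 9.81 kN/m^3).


Total stress = gamma_sat * depth
sigma = 18.4 * 12.7 = 233.68 kPa
Pore water pressure u = gamma_w * (depth - d_wt)
u = 9.81 * (12.7 - 10.8) = 18.639 kPa
Effective stress = sigma - u
sigma' = 233.68 - 18.639 = 215.04 kPa


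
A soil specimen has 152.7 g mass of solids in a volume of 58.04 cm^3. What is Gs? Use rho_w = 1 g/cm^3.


Using Gs = m_s / (V_s * rho_w)
Since rho_w = 1 g/cm^3:
Gs = 152.7 / 58.04
Gs = 2.631


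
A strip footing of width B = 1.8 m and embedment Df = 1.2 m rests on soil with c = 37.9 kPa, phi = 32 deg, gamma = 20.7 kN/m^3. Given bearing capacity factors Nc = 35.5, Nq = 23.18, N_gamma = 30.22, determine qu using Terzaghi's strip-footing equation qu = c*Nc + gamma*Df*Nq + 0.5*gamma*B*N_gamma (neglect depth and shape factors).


Result: 2484.24 kPa

Derivation:
Compute qu = c*Nc + gamma*Df*Nq + 0.5*gamma*B*N_gamma
Term 1: 37.9 * 35.5 = 1345.45
Term 2: 20.7 * 1.2 * 23.18 = 575.7912
Term 3: 0.5 * 20.7 * 1.8 * 30.22 = 562.9986
qu = 1345.45 + 575.7912 + 562.9986
qu = 2484.24 kPa


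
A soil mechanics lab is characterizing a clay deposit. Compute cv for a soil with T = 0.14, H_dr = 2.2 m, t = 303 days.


Result: 0.00224 m^2/day

Derivation:
Using cv = T * H_dr^2 / t
H_dr^2 = 2.2^2 = 4.84
cv = 0.14 * 4.84 / 303
cv = 0.00224 m^2/day


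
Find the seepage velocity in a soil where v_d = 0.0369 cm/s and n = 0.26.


Using v_s = v_d / n
v_s = 0.0369 / 0.26
v_s = 0.14192 cm/s


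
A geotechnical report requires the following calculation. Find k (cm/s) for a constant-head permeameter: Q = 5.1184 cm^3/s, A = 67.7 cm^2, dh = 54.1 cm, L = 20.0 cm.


Compute hydraulic gradient:
i = dh / L = 54.1 / 20.0 = 2.705
Then apply Darcy's law:
k = Q / (A * i)
k = 5.1184 / (67.7 * 2.705)
k = 5.1184 / 183.129
k = 0.02795 cm/s


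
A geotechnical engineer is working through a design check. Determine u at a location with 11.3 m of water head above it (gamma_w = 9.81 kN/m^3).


Result: 110.85 kPa

Derivation:
Using u = gamma_w * h_w
u = 9.81 * 11.3
u = 110.85 kPa


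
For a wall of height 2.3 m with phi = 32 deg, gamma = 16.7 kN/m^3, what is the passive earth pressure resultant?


Result: 143.76 kN/m

Derivation:
Compute passive earth pressure coefficient:
Kp = tan^2(45 + phi/2) = tan^2(61.0) = 3.254588
Compute passive force:
Pp = 0.5 * Kp * gamma * H^2
Pp = 0.5 * 3.254588 * 16.7 * 2.3^2
Pp = 143.76 kN/m


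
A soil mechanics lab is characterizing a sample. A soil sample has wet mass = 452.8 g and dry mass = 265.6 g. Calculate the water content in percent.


Using w = (m_wet - m_dry) / m_dry * 100
m_wet - m_dry = 452.8 - 265.6 = 187.2 g
w = 187.2 / 265.6 * 100
w = 70.48 %


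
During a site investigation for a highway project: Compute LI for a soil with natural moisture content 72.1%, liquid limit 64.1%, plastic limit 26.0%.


Result: 1.21

Derivation:
First compute the plasticity index:
PI = LL - PL = 64.1 - 26.0 = 38.1
Then compute the liquidity index:
LI = (w - PL) / PI
LI = (72.1 - 26.0) / 38.1
LI = 1.21


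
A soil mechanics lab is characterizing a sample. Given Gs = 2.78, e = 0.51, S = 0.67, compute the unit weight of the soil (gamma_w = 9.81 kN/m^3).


Result: 20.281 kN/m^3

Derivation:
Using gamma = gamma_w * (Gs + S*e) / (1 + e)
Numerator: Gs + S*e = 2.78 + 0.67*0.51 = 3.1217
Denominator: 1 + e = 1 + 0.51 = 1.51
gamma = 9.81 * 3.1217 / 1.51
gamma = 20.281 kN/m^3


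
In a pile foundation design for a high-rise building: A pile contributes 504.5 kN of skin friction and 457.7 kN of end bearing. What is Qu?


Using Qu = Qf + Qb
Qu = 504.5 + 457.7
Qu = 962.2 kN


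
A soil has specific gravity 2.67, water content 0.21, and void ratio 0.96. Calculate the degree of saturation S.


Using S = Gs * w / e
S = 2.67 * 0.21 / 0.96
S = 0.5841


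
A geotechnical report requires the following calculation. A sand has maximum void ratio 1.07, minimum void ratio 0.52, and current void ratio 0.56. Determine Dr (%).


Using Dr = (e_max - e) / (e_max - e_min) * 100
e_max - e = 1.07 - 0.56 = 0.51
e_max - e_min = 1.07 - 0.52 = 0.55
Dr = 0.51 / 0.55 * 100
Dr = 92.73 %


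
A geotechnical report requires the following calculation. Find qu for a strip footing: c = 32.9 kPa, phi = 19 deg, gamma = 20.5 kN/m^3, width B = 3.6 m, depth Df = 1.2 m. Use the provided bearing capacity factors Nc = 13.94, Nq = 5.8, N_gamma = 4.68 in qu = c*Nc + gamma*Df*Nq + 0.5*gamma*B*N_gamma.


Result: 774.0 kPa

Derivation:
Compute qu = c*Nc + gamma*Df*Nq + 0.5*gamma*B*N_gamma
Term 1: 32.9 * 13.94 = 458.626
Term 2: 20.5 * 1.2 * 5.8 = 142.68
Term 3: 0.5 * 20.5 * 3.6 * 4.68 = 172.692
qu = 458.626 + 142.68 + 172.692
qu = 774.0 kPa


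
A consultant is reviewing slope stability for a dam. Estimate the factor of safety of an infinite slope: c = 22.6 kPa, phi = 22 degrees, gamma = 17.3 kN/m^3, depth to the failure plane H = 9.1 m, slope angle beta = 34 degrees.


Using Fs = c / (gamma*H*sin(beta)*cos(beta)) + tan(phi)/tan(beta)
Cohesion contribution = 22.6 / (17.3*9.1*sin(34)*cos(34))
Cohesion contribution = 0.30966
Friction contribution = tan(22)/tan(34) = 0.598994
Fs = 0.30966 + 0.598994
Fs = 0.909


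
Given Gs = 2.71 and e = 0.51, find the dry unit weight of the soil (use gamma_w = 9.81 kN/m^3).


Result: 17.606 kN/m^3

Derivation:
Using gamma_d = Gs * gamma_w / (1 + e)
gamma_d = 2.71 * 9.81 / (1 + 0.51)
gamma_d = 2.71 * 9.81 / 1.51
gamma_d = 17.606 kN/m^3


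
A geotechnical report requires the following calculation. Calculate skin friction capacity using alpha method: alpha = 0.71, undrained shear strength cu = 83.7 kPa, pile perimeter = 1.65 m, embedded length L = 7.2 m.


Result: 705.99 kN

Derivation:
Using Qs = alpha * cu * perimeter * L
Qs = 0.71 * 83.7 * 1.65 * 7.2
Qs = 705.99 kN


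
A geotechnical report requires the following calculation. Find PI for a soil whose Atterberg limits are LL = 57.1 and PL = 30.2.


Result: 26.9

Derivation:
Using PI = LL - PL
PI = 57.1 - 30.2
PI = 26.9


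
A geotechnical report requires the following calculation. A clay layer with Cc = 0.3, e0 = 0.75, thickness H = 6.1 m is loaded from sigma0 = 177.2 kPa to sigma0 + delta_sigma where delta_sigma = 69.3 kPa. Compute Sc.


Using Sc = Cc * H / (1 + e0) * log10((sigma0 + delta_sigma) / sigma0)
Stress ratio = (177.2 + 69.3) / 177.2 = 1.39108
log10(1.39108) = 0.143353
Cc * H / (1 + e0) = 0.3 * 6.1 / (1 + 0.75) = 1.04571
Sc = 1.04571 * 0.143353
Sc = 0.1499 m


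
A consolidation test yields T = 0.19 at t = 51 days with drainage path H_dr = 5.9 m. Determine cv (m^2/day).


Result: 0.12968 m^2/day

Derivation:
Using cv = T * H_dr^2 / t
H_dr^2 = 5.9^2 = 34.81
cv = 0.19 * 34.81 / 51
cv = 0.12968 m^2/day


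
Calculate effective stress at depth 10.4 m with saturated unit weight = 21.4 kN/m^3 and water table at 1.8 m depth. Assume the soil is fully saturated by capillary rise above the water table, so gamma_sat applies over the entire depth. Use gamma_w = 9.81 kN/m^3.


Total stress = gamma_sat * depth
sigma = 21.4 * 10.4 = 222.56 kPa
Pore water pressure u = gamma_w * (depth - d_wt)
u = 9.81 * (10.4 - 1.8) = 84.366 kPa
Effective stress = sigma - u
sigma' = 222.56 - 84.366 = 138.19 kPa


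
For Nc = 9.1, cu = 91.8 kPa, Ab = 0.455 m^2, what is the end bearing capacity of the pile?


Result: 380.1 kN

Derivation:
Using Qb = Nc * cu * Ab
Qb = 9.1 * 91.8 * 0.455
Qb = 380.1 kN


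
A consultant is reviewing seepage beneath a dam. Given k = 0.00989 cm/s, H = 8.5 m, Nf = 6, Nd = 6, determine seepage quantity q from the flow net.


Result: 0.0008406 m^3/s per m

Derivation:
Convert k to m/s for unit consistency with H:
k = 0.00989 cm/s = 0.00989 / 100 m/s = 9.89e-05 m/s
Using q = k * H * Nf / Nd
Nf / Nd = 6 / 6 = 1.0
q = 9.89e-05 * 8.5 * 1.0
q = 0.0008406 m^3/s per m


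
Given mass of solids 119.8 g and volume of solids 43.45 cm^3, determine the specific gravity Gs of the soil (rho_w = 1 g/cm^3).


Using Gs = m_s / (V_s * rho_w)
Since rho_w = 1 g/cm^3:
Gs = 119.8 / 43.45
Gs = 2.757


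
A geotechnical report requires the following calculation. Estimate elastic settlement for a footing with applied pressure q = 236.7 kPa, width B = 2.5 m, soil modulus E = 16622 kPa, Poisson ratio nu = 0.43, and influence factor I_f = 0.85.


Result: 24.665 mm

Derivation:
Using Se = q * B * (1 - nu^2) * I_f / E
1 - nu^2 = 1 - 0.43^2 = 0.8151
Se = 236.7 * 2.5 * 0.8151 * 0.85 / 16622
Se = 0.024665 m
Convert to mm: Se = 0.024665 * 1000 = 24.665 mm
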